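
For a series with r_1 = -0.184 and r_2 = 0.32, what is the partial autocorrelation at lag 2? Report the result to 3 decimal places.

φ_{22} = (r_2 − r_1²) / (1 − r_1²)
r_1² = (-0.184)² = 0.033856
Numerator = 0.32 − 0.0339 = 0.2861; denominator = 1 − 0.0339 = 0.9661
φ_{22} = 0.2861 / 0.9661 = 0.296

0.296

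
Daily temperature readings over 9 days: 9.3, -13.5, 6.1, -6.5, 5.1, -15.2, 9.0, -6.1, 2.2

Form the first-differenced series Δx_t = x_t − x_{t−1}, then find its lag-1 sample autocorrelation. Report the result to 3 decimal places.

-0.825

First differences Δx: -22.8, 19.6, -12.6, 11.6, -20.3, 24.2, -15.1, 8.3
Mean of differences = -0.8875
Numerator Σ(Δx_t−Δx̄)(Δx_{t+1}−Δx̄) = -2051.7102
Denominator Σ(Δx_t−Δx̄)² = 2485.6488
r_1(Δx) = -2051.7102 / 2485.6488 = -0.825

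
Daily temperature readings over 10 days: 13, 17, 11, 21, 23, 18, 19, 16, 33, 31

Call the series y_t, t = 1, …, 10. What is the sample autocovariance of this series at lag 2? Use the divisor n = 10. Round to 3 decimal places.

Mean ȳ = (13 + 17 + 11 + 21 + 23 + 18 + 19 + 16 + 33 + 31)/10 = 20.2000
Σ_{t=1}^{8}(y_t−ȳ)(y_{t+2}−ȳ) = -18.6800
γ_2 = -18.6800 / 10 = -1.868

-1.868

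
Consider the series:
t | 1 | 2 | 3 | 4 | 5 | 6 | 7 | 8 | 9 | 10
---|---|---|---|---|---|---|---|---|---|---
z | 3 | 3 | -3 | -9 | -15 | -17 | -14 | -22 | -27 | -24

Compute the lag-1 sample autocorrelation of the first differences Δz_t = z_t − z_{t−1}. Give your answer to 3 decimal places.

First differences Δz: 0, -6, -6, -6, -2, 3, -8, -5, 3
Mean of differences = -3.0000
Numerator Σ(Δz_t−Δz̄)(Δz_{t+1}−Δz̄) = -20.0000
Denominator Σ(Δz_t−Δz̄)² = 138.0000
r_1(Δz) = -20.0000 / 138.0000 = -0.145

-0.145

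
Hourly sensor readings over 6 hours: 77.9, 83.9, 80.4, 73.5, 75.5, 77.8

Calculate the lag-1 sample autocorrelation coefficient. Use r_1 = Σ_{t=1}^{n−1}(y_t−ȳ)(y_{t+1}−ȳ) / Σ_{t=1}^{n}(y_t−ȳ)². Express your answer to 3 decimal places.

0.213

Mean ȳ = (77.9 + 83.9 + 80.4 + 73.5 + 75.5 + 77.8)/6 = 78.1667
Deviations from mean: -0.2667, 5.7333, 2.2333, -4.6667, -2.6667, -0.3667
Σ(y_t−ȳ)(y_{t+1}−ȳ) = (-1.5289) + (12.8044) + (-10.4222) + (12.4444) + (0.9778) = 14.2756
Denominator Σ(y_t−ȳ)² = 66.9533
r_1 = 14.2756 / 66.9533 = 0.213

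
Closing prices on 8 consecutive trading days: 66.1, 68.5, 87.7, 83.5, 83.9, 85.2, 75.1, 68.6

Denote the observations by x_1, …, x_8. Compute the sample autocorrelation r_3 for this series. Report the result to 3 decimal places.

-0.218

Mean x̄ = (66.1 + 68.5 + 87.7 + 83.5 + 83.9 + 85.2 + 75.1 + 68.6)/8 = 77.3250
Deviations from mean: -11.2250, -8.8250, 10.3750, 6.1750, 6.5750, 7.8750, -2.2250, -8.7250
Σ(x_t−x̄)(x_{t+3}−x̄) = (-69.3144) + (-58.0244) + (81.7031) + (-13.7394) + (-57.3669) = -116.7419
Denominator Σ(x_t−x̄)² = 535.9750
r_3 = -116.7419 / 535.9750 = -0.218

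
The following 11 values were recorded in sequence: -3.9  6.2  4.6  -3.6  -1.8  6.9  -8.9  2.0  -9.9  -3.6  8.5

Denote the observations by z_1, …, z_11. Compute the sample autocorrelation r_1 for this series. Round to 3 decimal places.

Mean z̄ = (-3.9 + 6.2 + 4.6 − 3.6 − 1.8 + 6.9 − 8.9 + 2.0 − 9.9 − 3.6 + 8.5)/11 = -0.3182
Numerator Σ_{t=1}^{10}(z_t−z̄)(z_{t+1}−z̄) = -114.8085
Denominator Σ(z_t−z̄)² = 403.9364
r_1 = -114.8085 / 403.9364 = -0.284

-0.284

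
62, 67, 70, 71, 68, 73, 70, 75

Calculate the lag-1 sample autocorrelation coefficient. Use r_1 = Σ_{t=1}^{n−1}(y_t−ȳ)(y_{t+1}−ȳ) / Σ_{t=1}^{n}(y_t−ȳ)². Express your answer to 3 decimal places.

Mean ȳ = (62 + 67 + 70 + 71 + 68 + 73 + 70 + 75)/8 = 69.5000
Σ(y_t−ȳ)(y_{t+1}−ȳ) = (18.7500) + (-1.2500) + (0.7500) + (-2.2500) + (-5.2500) + (1.7500) + (2.7500) = 15.2500
Denominator Σ(y_t−ȳ)² = 110.0000
r_1 = 15.2500 / 110.0000 = 0.139

0.139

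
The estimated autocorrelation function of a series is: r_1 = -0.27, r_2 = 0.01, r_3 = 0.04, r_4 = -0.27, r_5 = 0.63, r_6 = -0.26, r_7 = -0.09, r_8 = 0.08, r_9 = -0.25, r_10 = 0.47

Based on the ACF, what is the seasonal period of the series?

The largest autocorrelation is r_5 = 0.63, with a weaker echo at lag 10 (0.47); the remaining lags stay at or below 0.08.
The dominant spike at lag 5 indicates a seasonal period of 5.

5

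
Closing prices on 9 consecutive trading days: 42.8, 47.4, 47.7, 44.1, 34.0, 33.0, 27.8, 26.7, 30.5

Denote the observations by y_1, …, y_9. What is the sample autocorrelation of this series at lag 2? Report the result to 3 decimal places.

0.361

Mean ȳ = (42.8 + 47.4 + 47.7 + 44.1 + 34.0 + 33.0 + 27.8 + 26.7 + 30.5)/9 = 37.1111
Numerator Σ_{t=1}^{7}(y_t−ȳ)(y_{t+2}−ȳ) = 203.7975
Denominator Σ(y_t−ȳ)² = 564.5689
r_2 = 203.7975 / 564.5689 = 0.361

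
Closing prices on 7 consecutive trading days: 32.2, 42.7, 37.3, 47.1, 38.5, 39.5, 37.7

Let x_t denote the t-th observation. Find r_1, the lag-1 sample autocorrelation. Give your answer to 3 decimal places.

Mean x̄ = (32.2 + 42.7 + 37.3 + 47.1 + 38.5 + 39.5 + 37.7)/7 = 39.2857
Deviations from mean: -7.0857, 3.4143, -1.9857, 7.8143, -0.7857, 0.2143, -1.5857
Numerator Σ_{t=1}^{6}(x_t−x̄)(x_{t+1}−x̄) = -53.1373
Denominator Σ(x_t−x̄)² = 130.0486
r_1 = -53.1373 / 130.0486 = -0.409

-0.409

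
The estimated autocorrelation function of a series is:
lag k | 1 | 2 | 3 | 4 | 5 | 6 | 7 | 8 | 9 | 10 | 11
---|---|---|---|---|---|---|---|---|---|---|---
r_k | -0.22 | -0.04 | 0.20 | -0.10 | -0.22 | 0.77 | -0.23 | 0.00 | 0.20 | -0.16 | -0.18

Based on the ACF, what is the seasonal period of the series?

6

The largest autocorrelation is r_6 = 0.77; the remaining lags stay at or below 0.20.
The dominant spike at lag 6 indicates a seasonal period of 6.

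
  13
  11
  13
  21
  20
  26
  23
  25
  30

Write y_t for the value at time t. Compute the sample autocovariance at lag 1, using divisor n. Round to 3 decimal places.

Mean ȳ = (13 + 11 + 13 + 21 + 20 + 26 + 23 + 25 + 30)/9 = 20.2222
Σ_{t=1}^{8}(y_t−ȳ)(y_{t+1}−ȳ) = 202.1728
γ_1 = 202.1728 / 9 = 22.464

22.464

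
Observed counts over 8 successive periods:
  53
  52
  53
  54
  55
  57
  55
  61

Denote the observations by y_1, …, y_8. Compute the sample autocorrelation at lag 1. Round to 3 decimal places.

0.241

Mean ȳ = (53 + 52 + 53 + 54 + 55 + 57 + 55 + 61)/8 = 55.0000
Deviations from mean: -2.0000, -3.0000, -2.0000, -1.0000, 0.0000, 2.0000, 0.0000, 6.0000
Numerator Σ_{t=1}^{7}(y_t−ȳ)(y_{t+1}−ȳ) = 14.0000
Denominator Σ(y_t−ȳ)² = 58.0000
r_1 = 14.0000 / 58.0000 = 0.241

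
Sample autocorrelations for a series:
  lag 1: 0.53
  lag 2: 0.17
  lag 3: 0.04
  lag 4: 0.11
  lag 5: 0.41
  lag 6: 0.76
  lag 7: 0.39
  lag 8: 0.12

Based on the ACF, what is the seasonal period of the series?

6

The largest autocorrelation is r_6 = 0.76; the remaining lags stay at or below 0.53. The elevated value at lag 1 (0.53), dropping to 0.17 at lag 2, reflects decaying short-term dependence rather than seasonality.
The dominant spike at lag 6 indicates a seasonal period of 6.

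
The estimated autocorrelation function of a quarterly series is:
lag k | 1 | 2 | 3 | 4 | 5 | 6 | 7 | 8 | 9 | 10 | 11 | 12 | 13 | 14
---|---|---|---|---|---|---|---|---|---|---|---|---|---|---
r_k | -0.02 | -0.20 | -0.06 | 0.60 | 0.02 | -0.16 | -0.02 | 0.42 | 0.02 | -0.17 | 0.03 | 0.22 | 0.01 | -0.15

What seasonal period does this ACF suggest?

The largest autocorrelation is r_4 = 0.60, with weaker echoes at lags 8 (0.42) and 12 (0.22); the remaining lags stay at or below 0.03.
The dominant spike at lag 4 indicates a seasonal period of 4.

4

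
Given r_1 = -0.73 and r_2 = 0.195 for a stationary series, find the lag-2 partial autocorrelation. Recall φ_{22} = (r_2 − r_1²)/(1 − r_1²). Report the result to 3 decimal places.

φ_{22} = (r_2 − r_1²) / (1 − r_1²)
r_1² = (-0.73)² = 0.5329
Numerator = 0.195 − 0.5329 = -0.3379; denominator = 1 − 0.5329 = 0.4671
φ_{22} = -0.3379 / 0.4671 = -0.723

-0.723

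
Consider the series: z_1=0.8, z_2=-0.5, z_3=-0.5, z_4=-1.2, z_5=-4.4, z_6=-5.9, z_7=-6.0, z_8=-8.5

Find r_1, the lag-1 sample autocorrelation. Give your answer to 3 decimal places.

Mean z̄ = (0.8 − 0.5 − 0.5 − 1.2 − 4.4 − 5.9 − 6.0 − 8.5)/8 = -3.2750
Σ(z_t−z̄)(z_{t+1}−z̄) = (11.3081) + (7.7006) + (5.7581) + (-2.3344) + (2.9531) + (7.1531) + (14.2381) = 46.7769
Denominator Σ(z_t−z̄)² = 79.1950
r_1 = 46.7769 / 79.1950 = 0.591

0.591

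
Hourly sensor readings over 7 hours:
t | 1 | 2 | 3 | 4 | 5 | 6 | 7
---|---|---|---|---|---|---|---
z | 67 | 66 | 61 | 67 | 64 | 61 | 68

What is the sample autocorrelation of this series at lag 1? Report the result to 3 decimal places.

-0.411

Mean z̄ = (67 + 66 + 61 + 67 + 64 + 61 + 68)/7 = 64.8571
Numerator Σ_{t=1}^{6}(z_t−z̄)(z_{t+1}−z̄) = -20.8776
Denominator Σ(z_t−z̄)² = 50.8571
r_1 = -20.8776 / 50.8571 = -0.411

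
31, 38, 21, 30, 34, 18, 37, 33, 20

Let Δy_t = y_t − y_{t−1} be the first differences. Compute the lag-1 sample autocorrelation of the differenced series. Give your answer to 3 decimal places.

-0.521

First differences Δy: 7, -17, 9, 4, -16, 19, -4, -13
Mean of differences = -1.3750
Numerator Σ(Δy_t−Δȳ)(Δy_{t+1}−Δȳ) = -636.7656
Denominator Σ(Δy_t−Δȳ)² = 1221.8750
r_1(Δy) = -636.7656 / 1221.8750 = -0.521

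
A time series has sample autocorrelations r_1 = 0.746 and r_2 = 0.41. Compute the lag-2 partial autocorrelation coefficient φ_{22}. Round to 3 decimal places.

-0.330

φ_{22} = (r_2 − r_1²) / (1 − r_1²)
r_1² = (0.746)² = 0.556516
Numerator = 0.41 − 0.5565 = -0.1465; denominator = 1 − 0.5565 = 0.4435
φ_{22} = -0.1465 / 0.4435 = -0.330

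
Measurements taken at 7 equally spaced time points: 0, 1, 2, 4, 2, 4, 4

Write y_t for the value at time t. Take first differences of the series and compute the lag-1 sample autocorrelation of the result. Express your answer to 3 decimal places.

-0.657

First differences Δy: 1, 1, 2, -2, 2, 0
Mean of differences = 0.6667
Numerator Σ(Δy_t−Δȳ)(Δy_{t+1}−Δȳ) = -7.4444
Denominator Σ(Δy_t−Δȳ)² = 11.3333
r_1(Δy) = -7.4444 / 11.3333 = -0.657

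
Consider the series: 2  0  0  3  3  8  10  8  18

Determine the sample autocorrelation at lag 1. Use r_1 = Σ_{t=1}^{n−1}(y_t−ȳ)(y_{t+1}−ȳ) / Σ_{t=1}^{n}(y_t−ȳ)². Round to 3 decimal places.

Mean ȳ = (2 + 0 + 0 + 3 + 3 + 8 + 10 + 8 + 18)/9 = 5.7778
Numerator Σ_{t=1}^{8}(y_t−ȳ)(y_{t+1}−ȳ) = 118.7284
Denominator Σ(y_t−ȳ)² = 273.5556
r_1 = 118.7284 / 273.5556 = 0.434

0.434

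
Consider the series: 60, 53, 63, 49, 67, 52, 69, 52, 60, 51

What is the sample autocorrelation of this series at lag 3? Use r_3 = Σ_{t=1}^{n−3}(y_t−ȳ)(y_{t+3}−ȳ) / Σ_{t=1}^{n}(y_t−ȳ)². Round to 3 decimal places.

-0.724

Mean ȳ = (60 + 53 + 63 + 49 + 67 + 52 + 69 + 52 + 60 + 51)/10 = 57.6000
Σ(y_t−ȳ)(y_{t+3}−ȳ) = (-20.6400) + (-43.2400) + (-30.2400) + (-98.0400) + (-52.6400) + (-13.4400) + (-75.2400) = -333.4800
Denominator Σ(y_t−ȳ)² = 460.4000
r_3 = -333.4800 / 460.4000 = -0.724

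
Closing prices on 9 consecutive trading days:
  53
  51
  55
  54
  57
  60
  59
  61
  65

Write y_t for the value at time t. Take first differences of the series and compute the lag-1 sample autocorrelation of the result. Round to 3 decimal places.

First differences Δy: -2, 4, -1, 3, 3, -1, 2, 4
Mean of differences = 1.5000
Numerator Σ(Δy_t−Δȳ)(Δy_{t+1}−Δȳ) = -20.2500
Denominator Σ(Δy_t−Δȳ)² = 42.0000
r_1(Δy) = -20.2500 / 42.0000 = -0.482

-0.482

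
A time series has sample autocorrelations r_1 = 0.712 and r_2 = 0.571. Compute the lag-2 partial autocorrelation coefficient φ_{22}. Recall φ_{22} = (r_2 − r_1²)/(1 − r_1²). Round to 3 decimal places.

0.130

φ_{22} = (r_2 − r_1²) / (1 − r_1²)
r_1² = (0.712)² = 0.506944
Numerator = 0.571 − 0.5069 = 0.0641; denominator = 1 − 0.5069 = 0.4931
φ_{22} = 0.0641 / 0.4931 = 0.130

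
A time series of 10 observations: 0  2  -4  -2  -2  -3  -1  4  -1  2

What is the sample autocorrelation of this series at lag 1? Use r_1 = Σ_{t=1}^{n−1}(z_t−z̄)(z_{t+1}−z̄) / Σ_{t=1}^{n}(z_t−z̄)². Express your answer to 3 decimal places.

-0.013

Mean z̄ = (0 + 2 − 4 − 2 − 2 − 3 − 1 + 4 − 1 + 2)/10 = -0.5000
Numerator Σ_{t=1}^{9}(z_t−z̄)(z_{t+1}−z̄) = -0.7500
Denominator Σ(z_t−z̄)² = 56.5000
r_1 = -0.7500 / 56.5000 = -0.013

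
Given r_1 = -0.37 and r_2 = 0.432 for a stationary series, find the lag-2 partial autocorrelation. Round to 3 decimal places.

0.342

φ_{22} = (r_2 − r_1²) / (1 − r_1²)
r_1² = (-0.37)² = 0.1369
Numerator = 0.432 − 0.1369 = 0.2951; denominator = 1 − 0.1369 = 0.8631
φ_{22} = 0.2951 / 0.8631 = 0.342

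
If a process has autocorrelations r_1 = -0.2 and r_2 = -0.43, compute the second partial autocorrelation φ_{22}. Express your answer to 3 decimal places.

-0.490

φ_{22} = (r_2 − r_1²) / (1 − r_1²)
r_1² = (-0.2)² = 0.04
Numerator = -0.43 − 0.0400 = -0.4700; denominator = 1 − 0.0400 = 0.9600
φ_{22} = -0.4700 / 0.9600 = -0.490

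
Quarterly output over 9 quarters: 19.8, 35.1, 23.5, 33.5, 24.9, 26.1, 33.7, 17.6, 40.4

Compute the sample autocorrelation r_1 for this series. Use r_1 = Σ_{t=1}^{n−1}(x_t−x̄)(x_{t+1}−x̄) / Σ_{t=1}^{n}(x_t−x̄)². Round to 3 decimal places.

Mean x̄ = (19.8 + 35.1 + 23.5 + 33.5 + 24.9 + 26.1 + 33.7 + 17.6 + 40.4)/9 = 28.2889
Numerator Σ_{t=1}^{8}(x_t−x̄)(x_{t+1}−x̄) = -324.7712
Denominator Σ(x_t−x̄)² = 475.0289
r_1 = -324.7712 / 475.0289 = -0.684

-0.684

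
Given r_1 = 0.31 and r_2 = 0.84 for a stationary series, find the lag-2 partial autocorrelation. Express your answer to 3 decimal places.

0.823

φ_{22} = (r_2 − r_1²) / (1 − r_1²)
r_1² = (0.31)² = 0.0961
Numerator = 0.84 − 0.0961 = 0.7439; denominator = 1 − 0.0961 = 0.9039
φ_{22} = 0.7439 / 0.9039 = 0.823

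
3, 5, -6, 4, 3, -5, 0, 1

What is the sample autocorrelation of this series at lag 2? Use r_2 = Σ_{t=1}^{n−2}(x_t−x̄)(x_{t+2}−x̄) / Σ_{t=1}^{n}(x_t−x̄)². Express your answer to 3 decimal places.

-0.333

Mean x̄ = (3 + 5 − 6 + 4 + 3 − 5 + 0 + 1)/8 = 0.6250
Deviations from mean: 2.3750, 4.3750, -6.6250, 3.3750, 2.3750, -5.6250, -0.6250, 0.3750
Numerator Σ_{t=1}^{6}(x_t−x̄)(x_{t+2}−x̄) = -39.2813
Denominator Σ(x_t−x̄)² = 117.8750
r_2 = -39.2813 / 117.8750 = -0.333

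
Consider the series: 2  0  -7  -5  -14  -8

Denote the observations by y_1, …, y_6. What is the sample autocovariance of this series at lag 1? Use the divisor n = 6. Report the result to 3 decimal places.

8.315

Mean ȳ = (2 + 0 − 7 − 5 − 14 − 8)/6 = -5.3333
Deviations: 7.3333, 5.3333, -1.6667, 0.3333, -8.6667, -2.6667
Σ_{t=1}^{5}(y_t−ȳ)(y_{t+1}−ȳ) = 49.8889
γ_1 = 49.8889 / 6 = 8.315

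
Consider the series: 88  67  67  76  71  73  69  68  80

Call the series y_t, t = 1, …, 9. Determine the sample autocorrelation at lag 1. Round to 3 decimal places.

-0.222

Mean ȳ = (88 + 67 + 67 + 76 + 71 + 73 + 69 + 68 + 80)/9 = 73.2222
Numerator Σ_{t=1}^{8}(y_t−ȳ)(y_{t+1}−ȳ) = -88.6049
Denominator Σ(y_t−ȳ)² = 399.5556
r_1 = -88.6049 / 399.5556 = -0.222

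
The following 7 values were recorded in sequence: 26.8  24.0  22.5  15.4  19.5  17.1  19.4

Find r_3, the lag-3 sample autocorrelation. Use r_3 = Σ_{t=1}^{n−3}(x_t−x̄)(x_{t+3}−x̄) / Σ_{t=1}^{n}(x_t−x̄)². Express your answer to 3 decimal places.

-0.377

Mean x̄ = (26.8 + 24.0 + 22.5 + 15.4 + 19.5 + 17.1 + 19.4)/7 = 20.6714
Deviations from mean: 6.1286, 3.3286, 1.8286, -5.2714, -1.1714, -3.5714, -1.2714
Numerator Σ_{t=1}^{4}(x_t−x̄)(x_{t+3}−x̄) = -36.0339
Denominator Σ(x_t−x̄)² = 95.5143
r_3 = -36.0339 / 95.5143 = -0.377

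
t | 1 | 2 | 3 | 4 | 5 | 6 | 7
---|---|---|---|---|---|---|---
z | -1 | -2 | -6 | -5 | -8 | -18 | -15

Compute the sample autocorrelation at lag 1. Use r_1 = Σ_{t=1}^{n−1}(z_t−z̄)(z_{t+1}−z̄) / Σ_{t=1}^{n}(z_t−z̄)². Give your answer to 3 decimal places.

0.526

Mean z̄ = (-1 − 2 − 6 − 5 − 8 − 18 − 15)/7 = -7.8571
Numerator Σ_{t=1}^{6}(z_t−z̄)(z_{t+1}−z̄) = 129.8367
Denominator Σ(z_t−z̄)² = 246.8571
r_1 = 129.8367 / 246.8571 = 0.526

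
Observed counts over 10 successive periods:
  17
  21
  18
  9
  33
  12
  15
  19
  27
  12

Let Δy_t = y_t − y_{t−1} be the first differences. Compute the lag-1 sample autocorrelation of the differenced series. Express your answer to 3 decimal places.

-0.586

First differences Δy: 4, -3, -9, 24, -21, 3, 4, 8, -15
Mean of differences = -0.5556
Numerator Σ(Δy_t−Δȳ)(Δy_{t+1}−Δȳ) = -840.9753
Denominator Σ(Δy_t−Δȳ)² = 1434.2222
r_1(Δy) = -840.9753 / 1434.2222 = -0.586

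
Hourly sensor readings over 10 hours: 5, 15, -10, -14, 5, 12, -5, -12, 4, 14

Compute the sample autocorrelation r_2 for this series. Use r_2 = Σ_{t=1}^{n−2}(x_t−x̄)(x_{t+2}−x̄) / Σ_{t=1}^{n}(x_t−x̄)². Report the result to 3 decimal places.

Mean x̄ = (5 + 15 − 10 − 14 + 5 + 12 − 5 − 12 + 4 + 14)/10 = 1.4000
Numerator Σ_{t=1}^{8}(x_t−x̄)(x_{t+2}−x̄) = -805.3200
Denominator Σ(x_t−x̄)² = 1076.4000
r_2 = -805.3200 / 1076.4000 = -0.748

-0.748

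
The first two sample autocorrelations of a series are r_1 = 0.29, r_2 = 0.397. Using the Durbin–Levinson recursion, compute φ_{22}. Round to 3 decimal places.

φ_{22} = (r_2 − r_1²) / (1 − r_1²)
r_1² = (0.29)² = 0.0841
Numerator = 0.397 − 0.0841 = 0.3129; denominator = 1 − 0.0841 = 0.9159
φ_{22} = 0.3129 / 0.9159 = 0.342

0.342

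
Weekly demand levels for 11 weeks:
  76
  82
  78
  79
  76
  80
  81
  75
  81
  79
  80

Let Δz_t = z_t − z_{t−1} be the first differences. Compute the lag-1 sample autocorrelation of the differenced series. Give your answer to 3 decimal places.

First differences Δz: 6, -4, 1, -3, 4, 1, -6, 6, -2, 1
Mean of differences = 0.4000
Numerator Σ(Δz_t−Δz̄)(Δz_{t+1}−Δz̄) = -93.9600
Denominator Σ(Δz_t−Δz̄)² = 154.4000
r_1(Δz) = -93.9600 / 154.4000 = -0.609

-0.609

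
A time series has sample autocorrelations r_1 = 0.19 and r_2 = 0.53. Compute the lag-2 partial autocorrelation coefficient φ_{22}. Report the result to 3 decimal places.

0.512

φ_{22} = (r_2 − r_1²) / (1 − r_1²)
r_1² = (0.19)² = 0.0361
Numerator = 0.53 − 0.0361 = 0.4939; denominator = 1 − 0.0361 = 0.9639
φ_{22} = 0.4939 / 0.9639 = 0.512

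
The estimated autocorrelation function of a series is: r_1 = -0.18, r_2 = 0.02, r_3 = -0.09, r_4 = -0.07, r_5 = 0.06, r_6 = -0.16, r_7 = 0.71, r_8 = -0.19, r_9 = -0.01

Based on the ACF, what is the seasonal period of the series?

The largest autocorrelation is r_7 = 0.71; the remaining lags stay at or below 0.06.
The dominant spike at lag 7 indicates a seasonal period of 7.

7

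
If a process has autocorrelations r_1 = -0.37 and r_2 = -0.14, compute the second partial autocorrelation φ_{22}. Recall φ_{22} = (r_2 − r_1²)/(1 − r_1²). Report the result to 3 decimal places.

-0.321

φ_{22} = (r_2 − r_1²) / (1 − r_1²)
r_1² = (-0.37)² = 0.1369
Numerator = -0.14 − 0.1369 = -0.2769; denominator = 1 − 0.1369 = 0.8631
φ_{22} = -0.2769 / 0.8631 = -0.321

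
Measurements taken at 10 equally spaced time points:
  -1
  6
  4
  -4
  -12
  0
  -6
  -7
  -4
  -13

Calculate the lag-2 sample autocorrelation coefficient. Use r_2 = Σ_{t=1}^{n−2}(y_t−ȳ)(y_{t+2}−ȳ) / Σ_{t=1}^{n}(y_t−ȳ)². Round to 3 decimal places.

-0.026

Mean ȳ = (-1 + 6 + 4 − 4 − 12 + 0 − 6 − 7 − 4 − 13)/10 = -3.7000
Numerator Σ_{t=1}^{8}(y_t−ȳ)(y_{t+2}−ȳ) = -8.8800
Denominator Σ(y_t−ȳ)² = 346.1000
r_2 = -8.8800 / 346.1000 = -0.026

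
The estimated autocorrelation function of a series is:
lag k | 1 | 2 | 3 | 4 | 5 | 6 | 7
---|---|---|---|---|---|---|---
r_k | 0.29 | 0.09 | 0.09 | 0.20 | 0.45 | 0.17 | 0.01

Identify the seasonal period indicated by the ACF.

The largest autocorrelation is r_5 = 0.45; the remaining lags stay at or below 0.29. The elevated value at lag 1 (0.29), dropping to 0.09 at lag 2, reflects decaying short-term dependence rather than seasonality.
The dominant spike at lag 5 indicates a seasonal period of 5.

5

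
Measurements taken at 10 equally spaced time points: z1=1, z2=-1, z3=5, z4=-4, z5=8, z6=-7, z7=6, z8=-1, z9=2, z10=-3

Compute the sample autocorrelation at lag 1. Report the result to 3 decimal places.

-0.865

Mean z̄ = (1 − 1 + 5 − 4 + 8 − 7 + 6 − 1 + 2 − 3)/10 = 0.6000
Numerator Σ_{t=1}^{9}(z_t−z̄)(z_{t+1}−z̄) = -175.1600
Denominator Σ(z_t−z̄)² = 202.4000
r_1 = -175.1600 / 202.4000 = -0.865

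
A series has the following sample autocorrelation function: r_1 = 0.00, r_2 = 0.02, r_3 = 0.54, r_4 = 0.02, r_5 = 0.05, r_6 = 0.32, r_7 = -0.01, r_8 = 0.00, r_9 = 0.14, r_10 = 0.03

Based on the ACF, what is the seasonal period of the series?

3

The largest autocorrelation is r_3 = 0.54, with a weaker echo at lag 6 (0.32); the remaining lags stay at or below 0.14.
The dominant spike at lag 3 indicates a seasonal period of 3.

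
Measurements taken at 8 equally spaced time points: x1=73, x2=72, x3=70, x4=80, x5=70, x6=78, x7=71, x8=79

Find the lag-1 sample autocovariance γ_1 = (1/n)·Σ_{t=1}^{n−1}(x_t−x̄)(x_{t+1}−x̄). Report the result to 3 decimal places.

-10.080

Mean x̄ = (73 + 72 + 70 + 80 + 70 + 78 + 71 + 79)/8 = 74.1250
Σ_{t=1}^{7}(x_t−x̄)(x_{t+1}−x̄) = -80.6406
γ_1 = -80.6406 / 8 = -10.080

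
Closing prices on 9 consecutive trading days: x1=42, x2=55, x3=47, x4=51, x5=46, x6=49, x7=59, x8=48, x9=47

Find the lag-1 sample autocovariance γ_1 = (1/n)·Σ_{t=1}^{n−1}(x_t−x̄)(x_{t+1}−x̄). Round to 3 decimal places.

Mean x̄ = (42 + 55 + 47 + 51 + 46 + 49 + 59 + 48 + 47)/9 = 49.3333
Σ_{t=1}^{8}(x_t−x̄)(x_{t+1}−x̄) = -76.1111
γ_1 = -76.1111 / 9 = -8.457

-8.457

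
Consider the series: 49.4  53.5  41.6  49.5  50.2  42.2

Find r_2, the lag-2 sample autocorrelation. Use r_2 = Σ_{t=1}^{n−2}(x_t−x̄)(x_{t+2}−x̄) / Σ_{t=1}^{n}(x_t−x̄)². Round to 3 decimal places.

Mean x̄ = (49.4 + 53.5 + 41.6 + 49.5 + 50.2 + 42.2)/6 = 47.7333
Deviations from mean: 1.6667, 5.7667, -6.1333, 1.7667, 2.4667, -5.5333
Σ(x_t−x̄)(x_{t+2}−x̄) = (-10.2222) + (10.1878) + (-15.1289) + (-9.7756) = -24.9389
Denominator Σ(x_t−x̄)² = 113.4733
r_2 = -24.9389 / 113.4733 = -0.220

-0.220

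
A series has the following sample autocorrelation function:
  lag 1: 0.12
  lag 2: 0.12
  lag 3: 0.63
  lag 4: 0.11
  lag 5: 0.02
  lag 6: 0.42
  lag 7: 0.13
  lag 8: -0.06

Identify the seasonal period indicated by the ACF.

3

The largest autocorrelation is r_3 = 0.63, with a weaker echo at lag 6 (0.42); the remaining lags stay at or below 0.13.
The dominant spike at lag 3 indicates a seasonal period of 3.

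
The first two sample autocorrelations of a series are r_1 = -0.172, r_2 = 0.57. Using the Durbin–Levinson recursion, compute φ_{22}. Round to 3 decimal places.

0.557

φ_{22} = (r_2 − r_1²) / (1 − r_1²)
r_1² = (-0.172)² = 0.029584
Numerator = 0.57 − 0.0296 = 0.5404; denominator = 1 − 0.0296 = 0.9704
φ_{22} = 0.5404 / 0.9704 = 0.557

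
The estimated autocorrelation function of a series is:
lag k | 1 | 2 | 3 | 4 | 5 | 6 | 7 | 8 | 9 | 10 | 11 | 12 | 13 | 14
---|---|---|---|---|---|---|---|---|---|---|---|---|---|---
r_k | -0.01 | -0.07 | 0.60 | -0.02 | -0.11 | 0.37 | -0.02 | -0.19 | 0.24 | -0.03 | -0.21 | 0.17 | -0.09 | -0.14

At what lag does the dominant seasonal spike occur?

3

The largest autocorrelation is r_3 = 0.60, with weaker echoes at lags 6 (0.37), 9 (0.24) and 12 (0.17); the remaining lags stay at or below -0.01.
The dominant spike at lag 3 indicates a seasonal period of 3.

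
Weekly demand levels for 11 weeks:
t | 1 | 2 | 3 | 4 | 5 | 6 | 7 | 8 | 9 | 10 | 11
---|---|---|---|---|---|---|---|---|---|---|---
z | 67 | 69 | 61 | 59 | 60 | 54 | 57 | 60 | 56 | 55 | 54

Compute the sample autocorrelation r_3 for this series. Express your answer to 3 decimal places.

Mean z̄ = (67 + 69 + 61 + 59 + 60 + 54 + 57 + 60 + 56 + 55 + 54)/11 = 59.2727
Numerator Σ_{t=1}^{8}(z_t−z̄)(z_{t+3}−z̄) = 20.1405
Denominator Σ(z_t−z̄)² = 248.1818
r_3 = 20.1405 / 248.1818 = 0.081

0.081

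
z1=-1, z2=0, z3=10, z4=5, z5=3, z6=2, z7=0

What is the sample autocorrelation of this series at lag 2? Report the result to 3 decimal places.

-0.384

Mean z̄ = (-1 + 0 + 10 + 5 + 3 + 2 + 0)/7 = 2.7143
Deviations from mean: -3.7143, -2.7143, 7.2857, 2.2857, 0.2857, -0.7143, -2.7143
Numerator Σ_{t=1}^{5}(z_t−z̄)(z_{t+2}−z̄) = -33.5918
Denominator Σ(z_t−z̄)² = 87.4286
r_2 = -33.5918 / 87.4286 = -0.384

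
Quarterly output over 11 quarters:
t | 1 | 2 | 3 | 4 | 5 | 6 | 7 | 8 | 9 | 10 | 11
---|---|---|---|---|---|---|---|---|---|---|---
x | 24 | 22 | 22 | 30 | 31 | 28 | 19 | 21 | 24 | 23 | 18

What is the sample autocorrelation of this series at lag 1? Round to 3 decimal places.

Mean x̄ = (24 + 22 + 22 + 30 + 31 + 28 + 19 + 21 + 24 + 23 + 18)/11 = 23.8182
Numerator Σ_{t=1}^{10}(x_t−x̄)(x_{t+1}−x̄) = 63.6942
Denominator Σ(x_t−x̄)² = 179.6364
r_1 = 63.6942 / 179.6364 = 0.355

0.355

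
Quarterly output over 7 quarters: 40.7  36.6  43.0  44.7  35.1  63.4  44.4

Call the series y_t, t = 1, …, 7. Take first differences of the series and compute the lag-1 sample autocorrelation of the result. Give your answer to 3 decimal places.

First differences Δy: -4.1, 6.4, 1.7, -9.6, 28.3, -19.0
Mean of differences = 0.6167
Numerator Σ(Δy_t−Δȳ)(Δy_{t+1}−Δȳ) = -857.9669
Denominator Σ(Δy_t−Δȳ)² = 1312.4283
r_1(Δy) = -857.9669 / 1312.4283 = -0.654

-0.654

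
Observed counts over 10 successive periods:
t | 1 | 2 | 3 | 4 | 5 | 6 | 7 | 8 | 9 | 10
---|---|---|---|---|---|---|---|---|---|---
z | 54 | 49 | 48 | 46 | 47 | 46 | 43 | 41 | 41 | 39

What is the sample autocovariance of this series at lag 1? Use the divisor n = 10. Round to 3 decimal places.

Mean z̄ = (54 + 49 + 48 + 46 + 47 + 46 + 43 + 41 + 41 + 39)/10 = 45.4000
Σ_{t=1}^{9}(z_t−z̄)(z_{t+1}−z̄) = 100.4400
γ_1 = 100.4400 / 10 = 10.044

10.044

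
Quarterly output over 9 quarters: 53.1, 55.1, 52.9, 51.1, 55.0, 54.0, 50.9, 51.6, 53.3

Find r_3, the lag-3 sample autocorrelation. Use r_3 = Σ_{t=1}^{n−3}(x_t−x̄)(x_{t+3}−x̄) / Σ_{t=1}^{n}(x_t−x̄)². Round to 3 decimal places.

Mean x̄ = (53.1 + 55.1 + 52.9 + 51.1 + 55.0 + 54.0 + 50.9 + 51.6 + 53.3)/9 = 53.0000
Σ(x_t−x̄)(x_{t+3}−x̄) = (-0.1900) + (4.2000) + (-0.1000) + (3.9900) + (-2.8000) + (0.3000) = 5.4000
Denominator Σ(x_t−x̄)² = 19.5000
r_3 = 5.4000 / 19.5000 = 0.277

0.277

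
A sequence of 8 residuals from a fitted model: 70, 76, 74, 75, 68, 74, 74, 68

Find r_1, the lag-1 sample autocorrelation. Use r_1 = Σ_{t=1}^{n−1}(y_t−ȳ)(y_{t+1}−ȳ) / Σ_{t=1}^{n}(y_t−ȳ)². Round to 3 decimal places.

Mean ȳ = (70 + 76 + 74 + 75 + 68 + 74 + 74 + 68)/8 = 72.3750
Deviations from mean: -2.3750, 3.6250, 1.6250, 2.6250, -4.3750, 1.6250, 1.6250, -4.3750
Numerator Σ_{t=1}^{7}(y_t−ȳ)(y_{t+1}−ȳ) = -21.5156
Denominator Σ(y_t−ȳ)² = 71.8750
r_1 = -21.5156 / 71.8750 = -0.299

-0.299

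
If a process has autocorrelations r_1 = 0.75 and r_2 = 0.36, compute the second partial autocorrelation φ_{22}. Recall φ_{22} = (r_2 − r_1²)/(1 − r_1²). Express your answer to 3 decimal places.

-0.463

φ_{22} = (r_2 − r_1²) / (1 − r_1²)
r_1² = (0.75)² = 0.5625
Numerator = 0.36 − 0.5625 = -0.2025; denominator = 1 − 0.5625 = 0.4375
φ_{22} = -0.2025 / 0.4375 = -0.463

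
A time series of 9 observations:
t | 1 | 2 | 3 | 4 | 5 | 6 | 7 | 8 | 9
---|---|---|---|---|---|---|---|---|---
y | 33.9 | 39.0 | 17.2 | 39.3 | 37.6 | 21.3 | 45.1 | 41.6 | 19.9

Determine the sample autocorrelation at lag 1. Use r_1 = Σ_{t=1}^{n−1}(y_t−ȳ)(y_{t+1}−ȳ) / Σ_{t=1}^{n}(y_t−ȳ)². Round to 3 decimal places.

-0.413

Mean ȳ = (33.9 + 39.0 + 17.2 + 39.3 + 37.6 + 21.3 + 45.1 + 41.6 + 19.9)/9 = 32.7667
Numerator Σ_{t=1}^{8}(y_t−ȳ)(y_{t+1}−ȳ) = -361.6478
Denominator Σ(y_t−ȳ)² = 875.6800
r_1 = -361.6478 / 875.6800 = -0.413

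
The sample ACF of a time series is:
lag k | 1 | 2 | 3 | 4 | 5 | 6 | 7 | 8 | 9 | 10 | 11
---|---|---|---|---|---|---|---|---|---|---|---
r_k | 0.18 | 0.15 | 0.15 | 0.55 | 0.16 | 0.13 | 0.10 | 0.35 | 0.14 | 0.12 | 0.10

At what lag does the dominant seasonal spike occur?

4

The largest autocorrelation is r_4 = 0.55, with a weaker echo at lag 8 (0.35); the remaining lags stay at or below 0.18.
The dominant spike at lag 4 indicates a seasonal period of 4.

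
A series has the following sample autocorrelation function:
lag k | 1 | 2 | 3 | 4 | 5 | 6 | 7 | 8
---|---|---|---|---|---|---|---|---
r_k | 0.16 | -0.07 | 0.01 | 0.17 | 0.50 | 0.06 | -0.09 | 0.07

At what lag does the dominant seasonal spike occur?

5

The largest autocorrelation is r_5 = 0.50; the remaining lags stay at or below 0.17.
The dominant spike at lag 5 indicates a seasonal period of 5.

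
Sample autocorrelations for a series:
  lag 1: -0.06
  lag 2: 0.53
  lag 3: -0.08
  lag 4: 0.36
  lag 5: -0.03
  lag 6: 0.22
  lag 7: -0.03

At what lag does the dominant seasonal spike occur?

2

The largest autocorrelation is r_2 = 0.53, with weaker echoes at lags 4 (0.36) and 6 (0.22); the remaining lags stay at or below -0.03.
The dominant spike at lag 2 indicates a seasonal period of 2.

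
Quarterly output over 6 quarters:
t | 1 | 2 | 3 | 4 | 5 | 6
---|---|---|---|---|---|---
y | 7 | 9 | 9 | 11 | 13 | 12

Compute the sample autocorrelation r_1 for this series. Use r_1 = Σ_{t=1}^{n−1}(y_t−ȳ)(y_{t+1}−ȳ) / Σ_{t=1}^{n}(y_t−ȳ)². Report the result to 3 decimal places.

0.469

Mean ȳ = (7 + 9 + 9 + 11 + 13 + 12)/6 = 10.1667
Deviations from mean: -3.1667, -1.1667, -1.1667, 0.8333, 2.8333, 1.8333
Σ(y_t−ȳ)(y_{t+1}−ȳ) = (3.6944) + (1.3611) + (-0.9722) + (2.3611) + (5.1944) = 11.6389
Denominator Σ(y_t−ȳ)² = 24.8333
r_1 = 11.6389 / 24.8333 = 0.469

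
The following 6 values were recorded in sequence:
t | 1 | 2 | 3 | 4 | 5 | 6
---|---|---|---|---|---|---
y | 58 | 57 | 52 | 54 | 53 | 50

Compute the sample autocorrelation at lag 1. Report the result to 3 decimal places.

0.217

Mean ȳ = (58 + 57 + 52 + 54 + 53 + 50)/6 = 54.0000
Deviations from mean: 4.0000, 3.0000, -2.0000, 0.0000, -1.0000, -4.0000
Numerator Σ_{t=1}^{5}(y_t−ȳ)(y_{t+1}−ȳ) = 10.0000
Denominator Σ(y_t−ȳ)² = 46.0000
r_1 = 10.0000 / 46.0000 = 0.217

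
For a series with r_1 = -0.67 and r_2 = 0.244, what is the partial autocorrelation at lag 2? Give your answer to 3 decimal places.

φ_{22} = (r_2 − r_1²) / (1 − r_1²)
r_1² = (-0.67)² = 0.4489
Numerator = 0.244 − 0.4489 = -0.2049; denominator = 1 − 0.4489 = 0.5511
φ_{22} = -0.2049 / 0.5511 = -0.372

-0.372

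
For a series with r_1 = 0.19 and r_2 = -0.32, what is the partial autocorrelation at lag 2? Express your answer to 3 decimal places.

φ_{22} = (r_2 − r_1²) / (1 − r_1²)
r_1² = (0.19)² = 0.0361
Numerator = -0.32 − 0.0361 = -0.3561; denominator = 1 − 0.0361 = 0.9639
φ_{22} = -0.3561 / 0.9639 = -0.369

-0.369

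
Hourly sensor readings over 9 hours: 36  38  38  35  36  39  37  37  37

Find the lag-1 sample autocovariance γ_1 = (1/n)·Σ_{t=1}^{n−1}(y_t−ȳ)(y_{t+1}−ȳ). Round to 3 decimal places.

Mean ȳ = (36 + 38 + 38 + 35 + 36 + 39 + 37 + 37 + 37)/9 = 37.0000
Σ_{t=1}^{8}(y_t−ȳ)(y_{t+1}−ȳ) = -2.0000
γ_1 = -2.0000 / 9 = -0.222

-0.222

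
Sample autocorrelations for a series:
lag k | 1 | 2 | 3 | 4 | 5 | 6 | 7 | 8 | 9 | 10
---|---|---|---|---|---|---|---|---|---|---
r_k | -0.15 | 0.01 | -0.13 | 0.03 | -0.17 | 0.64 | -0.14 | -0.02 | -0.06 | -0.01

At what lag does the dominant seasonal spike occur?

The largest autocorrelation is r_6 = 0.64; the remaining lags stay at or below 0.03.
The dominant spike at lag 6 indicates a seasonal period of 6.

6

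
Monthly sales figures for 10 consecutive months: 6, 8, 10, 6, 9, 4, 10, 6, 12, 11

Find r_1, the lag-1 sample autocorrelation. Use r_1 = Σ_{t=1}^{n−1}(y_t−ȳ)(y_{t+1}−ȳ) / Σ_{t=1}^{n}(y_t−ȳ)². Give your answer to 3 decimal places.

-0.296

Mean ȳ = (6 + 8 + 10 + 6 + 9 + 4 + 10 + 6 + 12 + 11)/10 = 8.2000
Numerator Σ_{t=1}^{9}(y_t−ȳ)(y_{t+1}−ȳ) = -18.2400
Denominator Σ(y_t−ȳ)² = 61.6000
r_1 = -18.2400 / 61.6000 = -0.296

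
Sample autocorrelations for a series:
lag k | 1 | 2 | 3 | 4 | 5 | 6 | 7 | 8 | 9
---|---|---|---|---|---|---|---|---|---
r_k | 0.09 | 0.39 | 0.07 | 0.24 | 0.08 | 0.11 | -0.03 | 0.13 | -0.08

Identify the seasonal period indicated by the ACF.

2

The largest autocorrelation is r_2 = 0.39, with a weaker echo at lag 4 (0.24); the remaining lags stay at or below 0.13.
The dominant spike at lag 2 indicates a seasonal period of 2.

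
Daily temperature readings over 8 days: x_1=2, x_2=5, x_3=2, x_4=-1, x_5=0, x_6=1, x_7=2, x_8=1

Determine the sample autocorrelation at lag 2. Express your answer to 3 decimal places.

-0.386

Mean x̄ = (2 + 5 + 2 − 1 + 0 + 1 + 2 + 1)/8 = 1.5000
Σ(x_t−x̄)(x_{t+2}−x̄) = (0.2500) + (-8.7500) + (-0.7500) + (1.2500) + (-0.7500) + (0.2500) = -8.5000
Denominator Σ(x_t−x̄)² = 22.0000
r_2 = -8.5000 / 22.0000 = -0.386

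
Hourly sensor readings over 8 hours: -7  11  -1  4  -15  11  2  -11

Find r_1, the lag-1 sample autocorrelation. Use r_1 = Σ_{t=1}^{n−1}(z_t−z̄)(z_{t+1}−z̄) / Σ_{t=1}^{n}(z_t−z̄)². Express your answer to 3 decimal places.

Mean z̄ = (-7 + 11 − 1 + 4 − 15 + 11 + 2 − 11)/8 = -0.7500
Deviations from mean: -6.2500, 11.7500, -0.2500, 4.7500, -14.2500, 11.7500, 2.7500, -10.2500
Σ(z_t−z̄)(z_{t+1}−z̄) = (-73.4375) + (-2.9375) + (-1.1875) + (-67.6875) + (-167.4375) + (32.3125) + (-28.1875) = -308.5625
Denominator Σ(z_t−z̄)² = 653.5000
r_1 = -308.5625 / 653.5000 = -0.472

-0.472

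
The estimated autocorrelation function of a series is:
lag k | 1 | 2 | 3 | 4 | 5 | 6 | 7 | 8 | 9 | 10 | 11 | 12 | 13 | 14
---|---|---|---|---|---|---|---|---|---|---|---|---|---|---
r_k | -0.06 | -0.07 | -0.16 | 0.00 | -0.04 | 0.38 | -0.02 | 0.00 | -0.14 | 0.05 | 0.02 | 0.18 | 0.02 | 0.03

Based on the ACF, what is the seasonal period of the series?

6

The largest autocorrelation is r_6 = 0.38, with a weaker echo at lag 12 (0.18); the remaining lags stay at or below 0.05.
The dominant spike at lag 6 indicates a seasonal period of 6.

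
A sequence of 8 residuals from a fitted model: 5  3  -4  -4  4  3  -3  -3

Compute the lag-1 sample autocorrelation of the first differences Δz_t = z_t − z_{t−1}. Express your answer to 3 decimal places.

First differences Δz: -2, -7, 0, 8, -1, -6, 0
Mean of differences = -1.1429
Numerator Σ(Δz_t−Δz̄)(Δz_{t+1}−Δz̄) = 3.8367
Denominator Σ(Δz_t−Δz̄)² = 144.8571
r_1(Δz) = 3.8367 / 144.8571 = 0.026

0.026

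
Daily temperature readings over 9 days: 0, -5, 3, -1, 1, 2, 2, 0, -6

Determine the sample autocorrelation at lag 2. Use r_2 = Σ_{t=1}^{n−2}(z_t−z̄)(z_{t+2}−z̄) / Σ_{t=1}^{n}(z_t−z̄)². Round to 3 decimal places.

Mean z̄ = (0 − 5 + 3 − 1 + 1 + 2 + 2 + 0 − 6)/9 = -0.4444
Σ(z_t−z̄)(z_{t+2}−z̄) = (1.5309) + (2.5309) + (4.9753) + (-1.3580) + (3.5309) + (1.0864) + (-13.5802) = -1.2840
Denominator Σ(z_t−z̄)² = 78.2222
r_2 = -1.2840 / 78.2222 = -0.016

-0.016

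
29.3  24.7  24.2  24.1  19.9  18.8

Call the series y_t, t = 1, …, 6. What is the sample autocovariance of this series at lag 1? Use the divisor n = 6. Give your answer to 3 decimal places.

Mean ȳ = (29.3 + 24.7 + 24.2 + 24.1 + 19.9 + 18.8)/6 = 23.5000
Σ_{t=1}^{5}(y_t−ȳ)(y_{t+1}−ȳ) = 22.9800
γ_1 = 22.9800 / 6 = 3.830

3.830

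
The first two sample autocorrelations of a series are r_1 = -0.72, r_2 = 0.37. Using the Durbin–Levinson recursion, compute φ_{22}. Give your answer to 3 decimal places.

-0.308

φ_{22} = (r_2 − r_1²) / (1 − r_1²)
r_1² = (-0.72)² = 0.5184
Numerator = 0.37 − 0.5184 = -0.1484; denominator = 1 − 0.5184 = 0.4816
φ_{22} = -0.1484 / 0.4816 = -0.308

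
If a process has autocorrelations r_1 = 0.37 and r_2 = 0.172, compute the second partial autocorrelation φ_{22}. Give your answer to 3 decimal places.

0.041

φ_{22} = (r_2 − r_1²) / (1 − r_1²)
r_1² = (0.37)² = 0.1369
Numerator = 0.172 − 0.1369 = 0.0351; denominator = 1 − 0.1369 = 0.8631
φ_{22} = 0.0351 / 0.8631 = 0.041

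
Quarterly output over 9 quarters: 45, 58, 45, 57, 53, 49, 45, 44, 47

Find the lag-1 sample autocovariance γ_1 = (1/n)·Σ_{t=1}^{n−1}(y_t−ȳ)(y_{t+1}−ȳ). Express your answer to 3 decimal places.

-4.870

Mean ȳ = (45 + 58 + 45 + 57 + 53 + 49 + 45 + 44 + 47)/9 = 49.2222
Σ_{t=1}^{8}(y_t−ȳ)(y_{t+1}−ȳ) = -43.8272
γ_1 = -43.8272 / 9 = -4.870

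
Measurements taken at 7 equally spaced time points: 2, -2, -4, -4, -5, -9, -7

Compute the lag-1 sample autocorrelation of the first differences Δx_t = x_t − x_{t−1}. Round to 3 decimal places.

-0.318

First differences Δx: -4, -2, 0, -1, -4, 2
Mean of differences = -1.5000
Numerator Σ(Δx_t−Δx̄)(Δx_{t+1}−Δx̄) = -8.7500
Denominator Σ(Δx_t−Δx̄)² = 27.5000
r_1(Δx) = -8.7500 / 27.5000 = -0.318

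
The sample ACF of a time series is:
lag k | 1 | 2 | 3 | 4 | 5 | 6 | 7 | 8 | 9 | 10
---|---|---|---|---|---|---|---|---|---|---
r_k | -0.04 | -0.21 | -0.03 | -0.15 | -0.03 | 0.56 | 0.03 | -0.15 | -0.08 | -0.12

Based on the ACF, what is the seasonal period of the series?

6

The largest autocorrelation is r_6 = 0.56; the remaining lags stay at or below 0.03.
The dominant spike at lag 6 indicates a seasonal period of 6.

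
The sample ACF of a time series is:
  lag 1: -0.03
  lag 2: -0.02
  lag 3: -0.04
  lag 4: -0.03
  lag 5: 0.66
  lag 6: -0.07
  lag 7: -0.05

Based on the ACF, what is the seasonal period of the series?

5

The largest autocorrelation is r_5 = 0.66; the remaining lags stay at or below -0.02.
The dominant spike at lag 5 indicates a seasonal period of 5.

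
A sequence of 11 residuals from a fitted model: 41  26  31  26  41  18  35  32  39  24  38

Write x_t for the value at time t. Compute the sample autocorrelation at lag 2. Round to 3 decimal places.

Mean x̄ = (41 + 26 + 31 + 26 + 41 + 18 + 35 + 32 + 39 + 24 + 38)/11 = 31.9091
Numerator Σ_{t=1}^{9}(x_t−x̄)(x_{t+2}−x̄) = 191.8017
Denominator Σ(x_t−x̄)² = 588.9091
r_2 = 191.8017 / 588.9091 = 0.326

0.326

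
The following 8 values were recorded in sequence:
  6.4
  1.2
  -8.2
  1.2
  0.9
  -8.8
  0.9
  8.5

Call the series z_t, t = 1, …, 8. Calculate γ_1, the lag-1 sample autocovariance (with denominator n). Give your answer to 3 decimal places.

Mean z̄ = (6.4 + 1.2 − 8.2 + 1.2 + 0.9 − 8.8 + 0.9 + 8.5)/8 = 0.2625
Σ_{t=1}^{7}(z_t−z̄)(z_{t+1}−z̄) = -15.8189
γ_1 = -15.8189 / 8 = -1.977

-1.977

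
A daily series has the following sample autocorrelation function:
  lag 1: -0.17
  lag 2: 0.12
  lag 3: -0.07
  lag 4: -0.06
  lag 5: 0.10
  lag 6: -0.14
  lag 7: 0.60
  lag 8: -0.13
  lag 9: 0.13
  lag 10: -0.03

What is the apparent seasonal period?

The largest autocorrelation is r_7 = 0.60; the remaining lags stay at or below 0.13.
The dominant spike at lag 7 indicates a seasonal period of 7.

7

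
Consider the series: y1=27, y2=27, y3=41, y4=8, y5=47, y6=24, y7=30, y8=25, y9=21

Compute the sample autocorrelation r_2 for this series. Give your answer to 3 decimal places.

0.369

Mean ȳ = (27 + 27 + 41 + 8 + 47 + 24 + 30 + 25 + 21)/9 = 27.7778
Numerator Σ_{t=1}^{7}(y_t−ȳ)(y_{t+2}−ȳ) = 372.1235
Denominator Σ(y_t−ȳ)² = 1009.5556
r_2 = 372.1235 / 1009.5556 = 0.369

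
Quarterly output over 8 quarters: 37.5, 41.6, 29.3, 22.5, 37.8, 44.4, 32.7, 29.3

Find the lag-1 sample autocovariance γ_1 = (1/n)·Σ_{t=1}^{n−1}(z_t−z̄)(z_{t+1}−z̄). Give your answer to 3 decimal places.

3.940

Mean z̄ = (37.5 + 41.6 + 29.3 + 22.5 + 37.8 + 44.4 + 32.7 + 29.3)/8 = 34.3875
Deviations: 3.1125, 7.2125, -5.0875, -11.8875, 3.4125, 10.0125, -1.6875, -5.0875
Σ_{t=1}^{7}(z_t−z̄)(z_{t+1}−z̄) = 31.5236
γ_1 = 31.5236 / 8 = 3.940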